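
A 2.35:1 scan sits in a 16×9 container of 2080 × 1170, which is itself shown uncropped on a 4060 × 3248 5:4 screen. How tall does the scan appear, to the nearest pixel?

2.35:1 in 2080×1170: fills the width, so the scan is 2080.00 × 885.11.
The 16×9 canvas is width-limited in 4060×3248, giving 4060.00 × 2283.75; scale factor 1.9519.
Applying the same ×1.9519: 885.11 → 1727.66.

1728 px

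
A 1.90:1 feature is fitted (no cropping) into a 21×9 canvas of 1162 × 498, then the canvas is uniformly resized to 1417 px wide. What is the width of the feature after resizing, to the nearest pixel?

1154 px

In the 1162×498 frame the feature fills the height: width = 498 × 1.900 ≈ 946.20 px.
Scaling 1162 → 1417 is ×1.2194, so the width becomes 946.20 × 1.2194 ≈ 1153.84 px.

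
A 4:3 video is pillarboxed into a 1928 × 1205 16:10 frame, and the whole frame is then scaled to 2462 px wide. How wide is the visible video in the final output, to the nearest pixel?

2052 px

Fitted into 1928×1205, the video spans the height; its width is 1205 × 4/3 ≈ 1606.67 px.
Resizing to 2462 px wide multiplies everything by 1.2770: 1606.67 → 2051.67 px.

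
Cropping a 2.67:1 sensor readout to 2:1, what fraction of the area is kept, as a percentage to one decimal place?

74.9%

Going from 2.67:1 to 2:1 means cutting width while keeping height.
Fraction kept = (2.000)/(2.670) ≈ 74.91%.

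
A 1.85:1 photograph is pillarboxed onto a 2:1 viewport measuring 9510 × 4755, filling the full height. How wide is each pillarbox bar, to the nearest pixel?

357 px

Content width = 4755 × 1.850 ≈ 8796.75 px.
9510 − 8796.75 = 713.25 px of bars (356.62 each).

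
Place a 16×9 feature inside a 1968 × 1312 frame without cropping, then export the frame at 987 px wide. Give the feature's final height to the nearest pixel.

Fitted into 1968×1312, the feature spans the width; its height is 1968 × 9/16 ≈ 1107.00 px.
Resizing to 987 px wide multiplies everything by 0.5015: 1107.00 → 555.19 px.

555 px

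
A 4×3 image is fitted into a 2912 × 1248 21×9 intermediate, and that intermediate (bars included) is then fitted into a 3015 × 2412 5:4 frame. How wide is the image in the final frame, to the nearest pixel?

First fit — 4×3 into 2912×1248 spans the height: 1664.00 × 1248.00.
Second fit — the 21×9 canvas into 3015×2412 spans the width: 3015.00 × 1292.14 (×1.0354 from 2912×1248).
Applying the same ×1.0354: 1664.00 → 1722.86.

1723 px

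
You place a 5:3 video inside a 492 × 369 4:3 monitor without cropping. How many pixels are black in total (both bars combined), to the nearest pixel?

5:3 is wider than 4:3, so it spans the full width.
That makes the image 295.2000 px tall (492 × 3/5).
Black = 369 − 295.2000 = 73.8000 px.
That's 73.8000 × 492 ≈ 36310 black pixels.

36310 pixels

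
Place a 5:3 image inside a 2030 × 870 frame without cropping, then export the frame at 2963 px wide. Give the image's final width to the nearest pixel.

Fitted into 2030×870, the image spans the height; its width is 870 × 5/3 ≈ 1450.00 px.
Resizing to 2963 px wide multiplies everything by 1.4596: 1450.00 → 2116.43 px.

2116 px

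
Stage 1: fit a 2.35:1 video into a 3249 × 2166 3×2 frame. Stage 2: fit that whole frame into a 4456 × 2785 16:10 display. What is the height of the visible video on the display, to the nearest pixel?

First fit — 2.35:1 into 3249×2166 spans the width: 3249.00 × 1382.55.
3×2 in 4456×2785: fills the height, so the intermediate becomes 4177.50 × 2785.00 — a scale of ×1.2858.
So the video's height is 1382.55 × 1.2858 ≈ 1777.66.

1778 px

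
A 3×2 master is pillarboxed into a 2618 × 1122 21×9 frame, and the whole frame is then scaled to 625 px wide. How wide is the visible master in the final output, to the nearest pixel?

402 px

In the 2618×1122 frame the master fills the height: width = 1122 × 3/2 ≈ 1683.00 px.
Scaling 2618 → 625 is ×0.2387, so the width becomes 1683.00 × 0.2387 ≈ 401.79 px.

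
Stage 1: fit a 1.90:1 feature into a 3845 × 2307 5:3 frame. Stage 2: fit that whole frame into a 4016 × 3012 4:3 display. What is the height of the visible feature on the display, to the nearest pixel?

1.90:1 in 3845×2307: fills the width, so the feature is 3845.00 × 2023.68.
Second fit — the 5:3 canvas into 4016×3012 spans the width: 4016.00 × 2409.60 (×1.0445 from 3845×2307).
So the feature's height is 2023.68 × 1.0445 ≈ 2113.68.

2114 px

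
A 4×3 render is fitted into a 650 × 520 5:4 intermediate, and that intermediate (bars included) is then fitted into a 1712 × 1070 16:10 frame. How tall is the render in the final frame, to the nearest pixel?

1003 px

Inside the 650×520 canvas the render is width-limited at 650.00 × 487.50.
Second fit — the 5:4 canvas into 1712×1070 spans the height: 1337.50 × 1070.00 (×2.0577 from 650×520).
Applying the same ×2.0577: 487.50 → 1003.12.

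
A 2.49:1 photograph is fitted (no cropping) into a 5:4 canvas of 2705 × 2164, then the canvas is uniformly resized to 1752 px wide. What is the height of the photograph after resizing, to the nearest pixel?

704 px

In the 2705×2164 frame the photograph fills the width: height = 2705 / 2.490 ≈ 1086.35 px.
Scaling 2705 → 1752 is ×0.6477, so the height becomes 1086.35 × 0.6477 ≈ 703.61 px.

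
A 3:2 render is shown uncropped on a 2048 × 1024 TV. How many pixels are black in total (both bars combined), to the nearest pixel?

524288 pixels

3:2 is narrower than Univisium 2:1, so it spans the full height.
Content width = 1024 × 3/2 ≈ 1536.0000 px.
Black = 2048 − 1536.0000 = 512.0000 px.
Across the 1024-px span: 512.0000 × 1024 ≈ 524288 px.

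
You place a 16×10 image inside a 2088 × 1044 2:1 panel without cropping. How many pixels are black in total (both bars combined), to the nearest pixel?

435974 pixels

16×10 is narrower than 2:1, so it spans the full height.
Content width = 1044 × 16/10 ≈ 1670.4000 px.
2088 − 1670.4000 = 417.6000 px of bars.
Bar area = 417.6000 × 1044 ≈ 435974 px.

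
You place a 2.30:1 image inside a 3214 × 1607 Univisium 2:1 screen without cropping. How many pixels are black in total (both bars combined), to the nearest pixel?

673682 pixels

2.30:1 (2.300) > Univisium 2:1 (2.000), so the image fills the width.
Content height = 3214 / 2.300 ≈ 1397.3913 px.
Leftover height: 1607 − 1397.3913 = 209.6087 px.
Bar area = 209.6087 × 3214 ≈ 673682 px.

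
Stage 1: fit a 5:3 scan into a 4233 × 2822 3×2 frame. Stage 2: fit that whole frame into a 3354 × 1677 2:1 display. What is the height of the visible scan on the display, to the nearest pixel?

First fit — 5:3 into 4233×2822 spans the width: 4233.00 × 2539.80.
Second fit — the 3×2 canvas into 3354×1677 spans the height: 2515.50 × 1677.00 (×0.5943 from 4233×2822).
So the scan's height is 2539.80 × 0.5943 ≈ 1509.30.

1509 px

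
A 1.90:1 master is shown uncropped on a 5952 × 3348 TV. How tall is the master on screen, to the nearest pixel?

3133 px

1.90:1 is wider than 16×9, so it spans the full width.
The master is 5952 / 1.900 ≈ 3132.63 px tall.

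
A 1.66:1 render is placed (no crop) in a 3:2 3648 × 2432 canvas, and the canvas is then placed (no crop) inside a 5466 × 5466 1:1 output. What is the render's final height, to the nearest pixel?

First fit — 1.66:1 into 3648×2432 spans the width: 3648.00 × 2197.59.
Second fit — the 3:2 canvas into 5466×5466 spans the width: 5466.00 × 3644.00 (×1.4984 from 3648×2432).
Applying the same ×1.4984: 2197.59 → 3292.77.

3293 px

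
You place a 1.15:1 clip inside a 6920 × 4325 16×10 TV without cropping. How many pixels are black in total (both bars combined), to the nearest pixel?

1.15:1 (1.150) < 16×10 (1.600), so the clip fills the height.
That makes the image 4973.7500 px wide (4325 × 1.150).
Leftover width: 6920 − 4973.7500 = 1946.2500 px.
That's 1946.2500 × 4325 ≈ 8417531 black pixels.

8417531 pixels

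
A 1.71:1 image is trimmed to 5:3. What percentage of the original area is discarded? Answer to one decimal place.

The height stays; only width is cut (since 5:3 is narrower than 1.71:1).
Fraction kept = (1.667)/(1.710) ≈ 97.47%, so 2.53% is lost.

2.5%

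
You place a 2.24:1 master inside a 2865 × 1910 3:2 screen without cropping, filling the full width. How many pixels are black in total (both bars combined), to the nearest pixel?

1807764 pixels

Content height = 2865 / 2.240 ≈ 1279.0179 px.
1910 − 1279.0179 = 630.9821 px of bars.
Bar area = 630.9821 × 2865 ≈ 1807764 px.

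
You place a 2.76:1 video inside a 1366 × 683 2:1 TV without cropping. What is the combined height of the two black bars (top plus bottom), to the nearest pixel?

188 px

Since 2.760 > 2.000, the video is width-limited.
That makes the image 494.93 px tall (1366 / 2.760).
Leftover height: 683 − 494.93 = 188.07 px.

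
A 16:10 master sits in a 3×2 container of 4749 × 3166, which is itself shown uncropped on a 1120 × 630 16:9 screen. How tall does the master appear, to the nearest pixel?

591 px

16:10 in 4749×3166: fills the width, so the master is 4749.00 × 2968.12.
The 3×2 canvas is height-limited in 1120×630, giving 945.00 × 630.00; scale factor 0.1990.
So the master's height is 2968.12 × 0.1990 ≈ 590.62.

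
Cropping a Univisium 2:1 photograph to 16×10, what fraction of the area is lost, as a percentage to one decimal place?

The height stays; only width is cut (since 16×10 is narrower than Univisium 2:1).
(1.600)/(2.000) ≈ 0.800 of the area survives, leaving 20.00% discarded.

20.0%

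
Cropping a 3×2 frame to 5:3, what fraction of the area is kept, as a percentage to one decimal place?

90.0%

5:3 is wider than 3×2, so the crop keeps the full width and trims the height.
(1.500)/(1.667) ≈ 0.900 of the area survives.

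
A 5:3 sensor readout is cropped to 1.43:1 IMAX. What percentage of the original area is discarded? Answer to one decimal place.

14.2%

1.43:1 IMAX is narrower than 5:3, so the crop keeps the full height and trims the width.
Area ratio = (1.430)/(1.667) = 85.80%; the remaining 14.20% is cropped out.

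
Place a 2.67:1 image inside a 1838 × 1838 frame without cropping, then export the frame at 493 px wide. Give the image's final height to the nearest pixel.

Fitted into 1838×1838, the image spans the width; its height is 1838 / 2.670 ≈ 688.39 px.
Scaling 1838 → 493 is ×0.2682, so the height becomes 688.39 × 0.2682 ≈ 184.64 px.

185 px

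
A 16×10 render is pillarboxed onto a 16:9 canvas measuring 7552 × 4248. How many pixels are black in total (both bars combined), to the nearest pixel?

16×10 is narrower than 16:9, so it spans the full height.
Content width = 4248 × 16/10 ≈ 6796.8000 px.
Black = 7552 − 6796.8000 = 755.2000 px.
Bar area = 755.2000 × 4248 ≈ 3208090 px.

3208090 pixels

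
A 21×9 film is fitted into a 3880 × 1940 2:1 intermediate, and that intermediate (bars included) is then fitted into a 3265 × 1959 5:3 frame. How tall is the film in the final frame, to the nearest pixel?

Inside the 3880×1940 canvas the film is width-limited at 3880.00 × 1662.86.
2:1 in 3265×1959: fills the width, so the intermediate becomes 3265.00 × 1632.50 — a scale of ×0.8415.
The film scales with it: height 1662.86 × 0.8415 ≈ 1399.29.

1399 px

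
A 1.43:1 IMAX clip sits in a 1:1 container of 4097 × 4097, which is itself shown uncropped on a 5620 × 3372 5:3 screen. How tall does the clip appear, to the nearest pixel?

2358 px

First fit — 1.43:1 IMAX into 4097×4097 spans the width: 4097.00 × 2865.03.
1:1 in 5620×3372: fills the height, so the intermediate becomes 3372.00 × 3372.00 — a scale of ×0.8230.
So the clip's height is 2865.03 × 0.8230 ≈ 2358.04.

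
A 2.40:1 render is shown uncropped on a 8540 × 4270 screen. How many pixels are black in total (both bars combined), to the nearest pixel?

6077633 pixels

2.40:1 is wider than Univisium 2:1, so it spans the full width.
The render is 8540 / 2.400 ≈ 3558.3333 px tall.
4270 − 3558.3333 = 711.6667 px of bars.
Across the 8540-px span: 711.6667 × 8540 ≈ 6077633 px.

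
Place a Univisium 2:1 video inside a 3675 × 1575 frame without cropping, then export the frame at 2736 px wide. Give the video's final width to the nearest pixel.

2345 px

At 3675×1575 the video is height-limited, so width = 1575 × 2/1 ≈ 3150.00 px.
Resizing to 2736 px wide multiplies everything by 0.7445: 3150.00 → 2345.14 px.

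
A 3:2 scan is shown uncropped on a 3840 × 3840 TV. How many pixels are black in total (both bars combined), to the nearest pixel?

Since 1.500 > 1.000, the scan is width-limited.
That makes the image 2560.0000 px tall (3840 × 2/3).
3840 − 2560.0000 = 1280.0000 px of bars.
Bar area = 1280.0000 × 3840 ≈ 4915200 px.

4915200 pixels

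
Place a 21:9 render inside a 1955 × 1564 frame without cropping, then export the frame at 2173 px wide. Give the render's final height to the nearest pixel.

At 1955×1564 the render is width-limited, so height = 1955 × 9/21 ≈ 837.86 px.
The frame scales by 2173/1955 = 1.1115; 837.86 × 1.1115 ≈ 931.29 px.

931 px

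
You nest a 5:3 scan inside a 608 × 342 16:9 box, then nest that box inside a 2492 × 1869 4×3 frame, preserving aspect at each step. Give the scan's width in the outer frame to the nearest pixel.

5:3 in 608×342: fills the height, so the scan is 570.00 × 342.00.
The 16:9 canvas is width-limited in 2492×1869, giving 2492.00 × 1401.75; scale factor 4.0987.
The scan scales with it: width 570.00 × 4.0987 ≈ 2336.25.

2336 px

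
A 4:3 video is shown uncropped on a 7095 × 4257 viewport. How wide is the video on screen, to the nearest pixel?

5676 px

4:3 (1.333) < 5:3 (1.667), so the video fills the height.
That makes the image 5676.00 px wide (4257 × 4/3).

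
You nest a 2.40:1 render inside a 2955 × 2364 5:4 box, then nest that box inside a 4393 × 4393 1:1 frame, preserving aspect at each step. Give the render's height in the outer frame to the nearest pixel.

First fit — 2.40:1 into 2955×2364 spans the width: 2955.00 × 1231.25.
Second fit — the 5:4 canvas into 4393×4393 spans the width: 4393.00 × 3514.40 (×1.4866 from 2955×2364).
So the render's height is 1231.25 × 1.4866 ≈ 1830.42.

1830 px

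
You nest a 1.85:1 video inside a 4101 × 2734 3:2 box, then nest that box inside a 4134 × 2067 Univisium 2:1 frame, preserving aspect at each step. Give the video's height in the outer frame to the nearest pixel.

1676 px

First fit — 1.85:1 into 4101×2734 spans the width: 4101.00 × 2216.76.
Second fit — the 3:2 canvas into 4134×2067 spans the height: 3100.50 × 2067.00 (×0.7560 from 4101×2734).
Applying the same ×0.7560: 2216.76 → 1675.95.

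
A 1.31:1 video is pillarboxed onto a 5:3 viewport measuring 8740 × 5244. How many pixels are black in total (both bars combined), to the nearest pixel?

9808168 pixels

1.31:1 (1.310) < 5:3 (1.667), so the video fills the height.
The video is 5244 × 1.310 ≈ 6869.6400 px wide.
Leftover width: 8740 − 6869.6400 = 1870.3600 px.
That's 1870.3600 × 5244 ≈ 9808168 black pixels.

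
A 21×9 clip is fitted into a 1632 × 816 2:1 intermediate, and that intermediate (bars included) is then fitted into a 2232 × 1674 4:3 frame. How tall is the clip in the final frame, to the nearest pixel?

First fit — 21×9 into 1632×816 spans the width: 1632.00 × 699.43.
The 2:1 canvas is width-limited in 2232×1674, giving 2232.00 × 1116.00; scale factor 1.3676.
Applying the same ×1.3676: 699.43 → 956.57.

957 px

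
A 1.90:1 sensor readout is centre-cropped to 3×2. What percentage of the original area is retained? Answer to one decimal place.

78.9%

The height stays; only width is cut (since 3×2 is narrower than 1.90:1).
Fraction kept = (1.500)/(1.900) ≈ 78.95%.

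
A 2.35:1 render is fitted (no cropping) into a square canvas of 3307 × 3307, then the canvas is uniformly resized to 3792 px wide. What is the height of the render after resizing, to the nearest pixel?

1614 px

In the 3307×3307 frame the render fills the width: height = 3307 / 2.350 ≈ 1407.23 px.
The frame scales by 3792/3307 = 1.1467; 1407.23 × 1.1467 ≈ 1613.62 px.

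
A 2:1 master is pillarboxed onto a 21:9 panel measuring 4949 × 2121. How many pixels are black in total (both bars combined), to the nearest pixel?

1499547 pixels

Since 2.000 < 2.333, the master is height-limited.
That makes the image 4242.0000 px wide (2121 × 2/1).
4949 − 4242.0000 = 707.0000 px of bars.
Bar area = 707.0000 × 2121 ≈ 1499547 px.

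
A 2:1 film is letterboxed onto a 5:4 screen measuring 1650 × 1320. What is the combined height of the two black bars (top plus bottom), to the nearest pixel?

Since 2.000 > 1.250, the film is width-limited.
That makes the image 825.00 px tall (1650 × 1/2).
Leftover height: 1320 − 825.00 = 495.00 px.

495 px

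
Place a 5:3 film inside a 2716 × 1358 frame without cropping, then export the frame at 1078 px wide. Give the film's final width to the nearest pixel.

898 px

Fitted into 2716×1358, the film spans the height; its width is 1358 × 5/3 ≈ 2263.33 px.
The frame scales by 1078/2716 = 0.3969; 2263.33 × 0.3969 ≈ 898.33 px.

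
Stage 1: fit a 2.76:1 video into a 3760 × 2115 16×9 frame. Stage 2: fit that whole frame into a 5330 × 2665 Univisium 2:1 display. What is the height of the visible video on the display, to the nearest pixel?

1717 px

Inside the 3760×2115 canvas the video is width-limited at 3760.00 × 1362.32.
16×9 in 5330×2665: fills the height, so the intermediate becomes 4737.78 × 2665.00 — a scale of ×1.2600.
Applying the same ×1.2600: 1362.32 → 1716.59.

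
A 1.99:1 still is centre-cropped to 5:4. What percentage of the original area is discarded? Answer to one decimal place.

37.2%

5:4 is narrower than 1.99:1, so the crop keeps the full height and trims the width.
(1.250)/(1.990) ≈ 0.628 of the area survives, leaving 37.19% discarded.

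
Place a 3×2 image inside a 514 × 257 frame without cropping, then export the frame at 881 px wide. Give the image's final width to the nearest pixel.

In the 514×257 frame the image fills the height: width = 257 × 3/2 ≈ 385.50 px.
Resizing to 881 px wide multiplies everything by 1.7140: 385.50 → 660.75 px.

661 px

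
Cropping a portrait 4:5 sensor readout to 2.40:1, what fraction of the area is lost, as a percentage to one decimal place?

The width stays; only height is cut (since 2.40:1 is wider than portrait 4:5).
Area ratio = (0.800)/(2.400) = 33.33%; the remaining 66.67% is cropped out.

66.7%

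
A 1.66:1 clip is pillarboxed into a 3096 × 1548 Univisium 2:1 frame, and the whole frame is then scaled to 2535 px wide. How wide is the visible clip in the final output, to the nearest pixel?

Fitted into 3096×1548, the clip spans the height; its width is 1548 × 1.660 ≈ 2569.68 px.
Scaling 3096 → 2535 is ×0.8188, so the width becomes 2569.68 × 0.8188 ≈ 2104.05 px.

2104 px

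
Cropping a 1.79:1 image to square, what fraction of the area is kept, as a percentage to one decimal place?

Going from 1.79:1 to square means cutting width while keeping height.
Fraction kept = (1.000)/(1.790) ≈ 55.87%.

55.9%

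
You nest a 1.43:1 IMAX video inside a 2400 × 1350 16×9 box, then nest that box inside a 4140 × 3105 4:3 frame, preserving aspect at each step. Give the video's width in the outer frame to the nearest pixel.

3330 px

First fit — 1.43:1 IMAX into 2400×1350 spans the height: 1930.50 × 1350.00.
The 16×9 canvas is width-limited in 4140×3105, giving 4140.00 × 2328.75; scale factor 1.7250.
So the video's width is 1930.50 × 1.7250 ≈ 3330.11.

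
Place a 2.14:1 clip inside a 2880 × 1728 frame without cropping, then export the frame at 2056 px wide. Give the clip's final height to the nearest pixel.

Fitted into 2880×1728, the clip spans the width; its height is 2880 / 2.140 ≈ 1345.79 px.
The frame scales by 2056/2880 = 0.7139; 1345.79 × 0.7139 ≈ 960.75 px.

961 px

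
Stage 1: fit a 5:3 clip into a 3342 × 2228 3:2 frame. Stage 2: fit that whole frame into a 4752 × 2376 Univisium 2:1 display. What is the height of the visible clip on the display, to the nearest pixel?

Inside the 3342×2228 canvas the clip is width-limited at 3342.00 × 2005.20.
The 3:2 canvas is height-limited in 4752×2376, giving 3564.00 × 2376.00; scale factor 1.0664.
The clip scales with it: height 2005.20 × 1.0664 ≈ 2138.40.

2138 px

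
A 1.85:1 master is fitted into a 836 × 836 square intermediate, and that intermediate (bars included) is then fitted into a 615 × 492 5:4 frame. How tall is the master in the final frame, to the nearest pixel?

1.85:1 in 836×836: fills the width, so the master is 836.00 × 451.89.
square in 615×492: fills the height, so the intermediate becomes 492.00 × 492.00 — a scale of ×0.5885.
So the master's height is 451.89 × 0.5885 ≈ 265.95.

266 px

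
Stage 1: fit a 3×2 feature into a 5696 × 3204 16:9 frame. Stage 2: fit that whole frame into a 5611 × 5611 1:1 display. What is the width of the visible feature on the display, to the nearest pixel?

Inside the 5696×3204 canvas the feature is height-limited at 4806.00 × 3204.00.
Second fit — the 16:9 canvas into 5611×5611 spans the width: 5611.00 × 3156.19 (×0.9851 from 5696×3204).
So the feature's width is 4806.00 × 0.9851 ≈ 4734.28.

4734 px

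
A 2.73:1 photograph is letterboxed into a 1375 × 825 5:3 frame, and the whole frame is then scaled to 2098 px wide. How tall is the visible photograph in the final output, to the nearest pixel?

Fitted into 1375×825, the photograph spans the width; its height is 1375 / 2.730 ≈ 503.66 px.
The frame scales by 2098/1375 = 1.5258; 503.66 × 1.5258 ≈ 768.50 px.

768 px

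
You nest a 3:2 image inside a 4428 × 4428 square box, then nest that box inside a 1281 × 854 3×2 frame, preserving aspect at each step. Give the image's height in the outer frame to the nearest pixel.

First fit — 3:2 into 4428×4428 spans the width: 4428.00 × 2952.00.
The square canvas is height-limited in 1281×854, giving 854.00 × 854.00; scale factor 0.1929.
So the image's height is 2952.00 × 0.1929 ≈ 569.33.

569 px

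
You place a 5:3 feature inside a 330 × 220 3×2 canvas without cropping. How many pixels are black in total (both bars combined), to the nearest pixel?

5:3 is wider than 3×2, so it spans the full width.
Content height = 330 × 3/5 ≈ 198.0000 px.
Black = 220 − 198.0000 = 22.0000 px.
Across the 330-px span: 22.0000 × 330 ≈ 7260 px.

7260 pixels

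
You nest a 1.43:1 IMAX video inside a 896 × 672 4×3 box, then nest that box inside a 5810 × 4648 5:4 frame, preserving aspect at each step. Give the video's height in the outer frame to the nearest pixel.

4063 px

First fit — 1.43:1 IMAX into 896×672 spans the width: 896.00 × 626.57.
The 4×3 canvas is width-limited in 5810×4648, giving 5810.00 × 4357.50; scale factor 6.4844.
Applying the same ×6.4844: 626.57 → 4062.94.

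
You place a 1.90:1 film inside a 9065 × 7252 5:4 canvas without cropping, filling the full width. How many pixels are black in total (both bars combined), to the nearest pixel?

22489788 pixels

That makes the image 4771.0526 px tall (9065 / 1.900).
Leftover height: 7252 − 4771.0526 = 2480.9474 px.
That's 2480.9474 × 9065 ≈ 22489788 black pixels.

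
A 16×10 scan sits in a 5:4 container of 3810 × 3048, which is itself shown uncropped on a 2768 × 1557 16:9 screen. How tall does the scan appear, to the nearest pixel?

1216 px

16×10 in 3810×3048: fills the width, so the scan is 3810.00 × 2381.25.
The 5:4 canvas is height-limited in 2768×1557, giving 1946.25 × 1557.00; scale factor 0.5108.
So the scan's height is 2381.25 × 0.5108 ≈ 1216.41.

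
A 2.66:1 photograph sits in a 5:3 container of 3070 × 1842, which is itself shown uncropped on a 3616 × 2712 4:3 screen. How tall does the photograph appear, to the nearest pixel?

2.66:1 in 3070×1842: fills the width, so the photograph is 3070.00 × 1154.14.
The 5:3 canvas is width-limited in 3616×2712, giving 3616.00 × 2169.60; scale factor 1.1779.
So the photograph's height is 1154.14 × 1.1779 ≈ 1359.40.

1359 px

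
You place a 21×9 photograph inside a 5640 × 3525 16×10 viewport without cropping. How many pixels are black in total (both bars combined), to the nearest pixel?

Since 2.333 > 1.600, the photograph is width-limited.
Content height = 5640 × 9/21 ≈ 2417.1429 px.
3525 − 2417.1429 = 1107.8571 px of bars.
That's 1107.8571 × 5640 ≈ 6248314 black pixels.

6248314 pixels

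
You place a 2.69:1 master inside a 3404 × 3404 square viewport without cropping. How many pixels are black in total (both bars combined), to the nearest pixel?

Since 2.690 > 1.000, the master is width-limited.
The master is 3404 / 2.690 ≈ 1265.4275 px tall.
Black = 3404 − 1265.4275 = 2138.5725 px.
Bar area = 2138.5725 × 3404 ≈ 7279701 px.

7279701 pixels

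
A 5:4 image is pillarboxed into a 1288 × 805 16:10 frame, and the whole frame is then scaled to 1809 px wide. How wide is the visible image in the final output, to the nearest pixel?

In the 1288×805 frame the image fills the height: width = 805 × 5/4 ≈ 1006.25 px.
The frame scales by 1809/1288 = 1.4045; 1006.25 × 1.4045 ≈ 1413.28 px.

1413 px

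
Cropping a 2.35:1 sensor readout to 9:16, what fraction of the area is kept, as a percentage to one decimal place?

Going from 2.35:1 to 9:16 means cutting width while keeping height.
Area ratio = (0.562)/(2.350) = 23.94% retained.

23.9%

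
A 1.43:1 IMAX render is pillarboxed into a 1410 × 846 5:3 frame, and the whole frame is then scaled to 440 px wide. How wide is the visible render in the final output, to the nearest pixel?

378 px

At 1410×846 the render is height-limited, so width = 846 × 1.430 ≈ 1209.78 px.
Resizing to 440 px wide multiplies everything by 0.3121: 1209.78 → 377.52 px.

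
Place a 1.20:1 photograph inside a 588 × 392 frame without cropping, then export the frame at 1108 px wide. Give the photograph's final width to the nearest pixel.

886 px

Fitted into 588×392, the photograph spans the height; its width is 392 × 1.200 ≈ 470.40 px.
The frame scales by 1108/588 = 1.8844; 470.40 × 1.8844 ≈ 886.40 px.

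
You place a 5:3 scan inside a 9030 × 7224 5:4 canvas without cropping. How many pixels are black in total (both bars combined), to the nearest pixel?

5:3 is wider than 5:4, so it spans the full width.
That makes the image 5418.0000 px tall (9030 × 3/5).
Black = 7224 − 5418.0000 = 1806.0000 px.
Bar area = 1806.0000 × 9030 ≈ 16308180 px.

16308180 pixels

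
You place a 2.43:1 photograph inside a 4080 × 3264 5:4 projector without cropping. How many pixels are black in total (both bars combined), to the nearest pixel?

2.43:1 (2.430) > 5:4 (1.250), so the photograph fills the width.
Content height = 4080 / 2.430 ≈ 1679.0123 px.
Black = 3264 − 1679.0123 = 1584.9877 px.
Across the 4080-px span: 1584.9877 × 4080 ≈ 6466750 px.

6466750 pixels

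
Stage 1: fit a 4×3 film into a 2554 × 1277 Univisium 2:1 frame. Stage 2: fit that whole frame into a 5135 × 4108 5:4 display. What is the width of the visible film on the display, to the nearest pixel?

First fit — 4×3 into 2554×1277 spans the height: 1702.67 × 1277.00.
The Univisium 2:1 canvas is width-limited in 5135×4108, giving 5135.00 × 2567.50; scale factor 2.0106.
Applying the same ×2.0106: 1702.67 → 3423.33.

3423 px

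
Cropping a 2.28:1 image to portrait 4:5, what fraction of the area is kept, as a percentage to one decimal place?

35.1%

portrait 4:5 is narrower than 2.28:1, so the crop keeps the full height and trims the width.
Area ratio = (0.800)/(2.280) = 35.09% retained.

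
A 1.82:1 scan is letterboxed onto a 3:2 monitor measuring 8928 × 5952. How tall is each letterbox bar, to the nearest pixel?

1.82:1 is wider than 3:2, so it spans the full width.
Content height = 8928 / 1.820 ≈ 4905.49 px.
5952 − 4905.49 = 1046.51 px of bars (523.25 each).

523 px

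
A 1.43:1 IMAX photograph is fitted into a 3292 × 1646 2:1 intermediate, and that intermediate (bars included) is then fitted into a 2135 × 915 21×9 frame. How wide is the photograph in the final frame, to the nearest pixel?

First fit — 1.43:1 IMAX into 3292×1646 spans the height: 2353.78 × 1646.00.
The 2:1 canvas is height-limited in 2135×915, giving 1830.00 × 915.00; scale factor 0.5559.
Applying the same ×0.5559: 2353.78 → 1308.45.

1308 px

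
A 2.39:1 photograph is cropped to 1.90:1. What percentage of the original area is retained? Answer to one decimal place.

Going from 2.39:1 to 1.90:1 means cutting width while keeping height.
Fraction kept = (1.900)/(2.390) ≈ 79.50%.

79.5%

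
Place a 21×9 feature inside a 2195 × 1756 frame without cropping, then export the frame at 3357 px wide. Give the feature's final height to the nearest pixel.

In the 2195×1756 frame the feature fills the width: height = 2195 × 9/21 ≈ 940.71 px.
Scaling 2195 → 3357 is ×1.5294, so the height becomes 940.71 × 1.5294 ≈ 1438.71 px.

1439 px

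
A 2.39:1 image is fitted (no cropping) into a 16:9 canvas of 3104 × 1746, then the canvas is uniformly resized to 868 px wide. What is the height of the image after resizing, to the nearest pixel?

In the 3104×1746 frame the image fills the width: height = 3104 / 2.390 ≈ 1298.74 px.
The frame scales by 868/3104 = 0.2796; 1298.74 × 0.2796 ≈ 363.18 px.

363 px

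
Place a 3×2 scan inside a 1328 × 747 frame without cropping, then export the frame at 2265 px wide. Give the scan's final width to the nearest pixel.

1911 px

In the 1328×747 frame the scan fills the height: width = 747 × 3/2 ≈ 1120.50 px.
Scaling 1328 → 2265 is ×1.7056, so the width becomes 1120.50 × 1.7056 ≈ 1911.09 px.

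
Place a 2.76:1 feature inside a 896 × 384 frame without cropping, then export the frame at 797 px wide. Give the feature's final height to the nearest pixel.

At 896×384 the feature is width-limited, so height = 896 / 2.760 ≈ 324.64 px.
Resizing to 797 px wide multiplies everything by 0.8895: 324.64 → 288.77 px.

289 px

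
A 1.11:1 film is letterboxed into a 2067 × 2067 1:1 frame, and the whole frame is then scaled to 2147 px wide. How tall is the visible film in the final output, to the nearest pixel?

1934 px

In the 2067×2067 frame the film fills the width: height = 2067 / 1.110 ≈ 1862.16 px.
The frame scales by 2147/2067 = 1.0387; 1862.16 × 1.0387 ≈ 1934.23 px.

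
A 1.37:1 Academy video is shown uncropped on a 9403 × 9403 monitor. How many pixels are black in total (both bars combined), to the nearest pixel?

1.37:1 Academy is wider than 1:1, so it spans the full width.
Content height = 9403 / 1.370 ≈ 6863.5036 px.
9403 − 6863.5036 = 2539.4964 px of bars.
That's 2539.4964 × 9403 ≈ 23878884 black pixels.

23878884 pixels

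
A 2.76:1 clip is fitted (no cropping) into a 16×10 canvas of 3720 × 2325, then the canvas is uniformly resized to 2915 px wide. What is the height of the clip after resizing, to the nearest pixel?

1056 px

At 3720×2325 the clip is width-limited, so height = 3720 / 2.760 ≈ 1347.83 px.
Scaling 3720 → 2915 is ×0.7836, so the height becomes 1347.83 × 0.7836 ≈ 1056.16 px.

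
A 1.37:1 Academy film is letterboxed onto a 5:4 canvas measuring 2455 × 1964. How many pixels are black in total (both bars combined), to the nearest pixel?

1.37:1 Academy is wider than 5:4, so it spans the full width.
Content height = 2455 / 1.370 ≈ 1791.9708 px.
Black = 1964 − 1791.9708 = 172.0292 px.
That's 172.0292 × 2455 ≈ 422332 black pixels.

422332 pixels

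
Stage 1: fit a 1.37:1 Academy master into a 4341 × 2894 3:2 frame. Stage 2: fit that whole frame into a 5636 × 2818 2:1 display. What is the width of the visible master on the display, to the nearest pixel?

First fit — 1.37:1 Academy into 4341×2894 spans the height: 3964.78 × 2894.00.
The 3:2 canvas is height-limited in 5636×2818, giving 4227.00 × 2818.00; scale factor 0.9737.
Applying the same ×0.9737: 3964.78 → 3860.66.

3861 px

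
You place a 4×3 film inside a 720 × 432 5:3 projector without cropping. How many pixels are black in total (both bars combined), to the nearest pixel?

62208 pixels

Since 1.333 < 1.667, the film is height-limited.
The film is 432 × 4/3 ≈ 576.0000 px wide.
720 − 576.0000 = 144.0000 px of bars.
Bar area = 144.0000 × 432 ≈ 62208 px.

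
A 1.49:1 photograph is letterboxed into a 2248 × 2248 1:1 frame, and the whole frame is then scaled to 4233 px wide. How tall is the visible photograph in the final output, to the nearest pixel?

2841 px

At 2248×2248 the photograph is width-limited, so height = 2248 / 1.490 ≈ 1508.72 px.
Resizing to 4233 px wide multiplies everything by 1.8830: 1508.72 → 2840.94 px.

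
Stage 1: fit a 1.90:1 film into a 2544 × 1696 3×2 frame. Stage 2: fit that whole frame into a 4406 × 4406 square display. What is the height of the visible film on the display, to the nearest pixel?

First fit — 1.90:1 into 2544×1696 spans the width: 2544.00 × 1338.95.
Second fit — the 3×2 canvas into 4406×4406 spans the width: 4406.00 × 2937.33 (×1.7319 from 2544×1696).
Applying the same ×1.7319: 1338.95 → 2318.95.

2319 px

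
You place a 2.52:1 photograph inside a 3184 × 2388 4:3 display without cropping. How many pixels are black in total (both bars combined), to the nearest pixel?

3580433 pixels

2.52:1 (2.520) > 4:3 (1.333), so the photograph fills the width.
That makes the image 1263.4921 px tall (3184 / 2.520).
Black = 2388 − 1263.4921 = 1124.5079 px.
That's 1124.5079 × 3184 ≈ 3580433 black pixels.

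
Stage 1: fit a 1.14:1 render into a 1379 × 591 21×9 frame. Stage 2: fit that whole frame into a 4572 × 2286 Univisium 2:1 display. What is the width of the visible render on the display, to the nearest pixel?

2234 px

1.14:1 in 1379×591: fills the height, so the render is 673.74 × 591.00.
Second fit — the 21×9 canvas into 4572×2286 spans the width: 4572.00 × 1959.43 (×3.3154 from 1379×591).
So the render's width is 673.74 × 3.3154 ≈ 2233.75.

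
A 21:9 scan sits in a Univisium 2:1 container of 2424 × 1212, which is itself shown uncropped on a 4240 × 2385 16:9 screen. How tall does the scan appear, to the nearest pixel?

First fit — 21:9 into 2424×1212 spans the width: 2424.00 × 1038.86.
The Univisium 2:1 canvas is width-limited in 4240×2385, giving 4240.00 × 2120.00; scale factor 1.7492.
So the scan's height is 1038.86 × 1.7492 ≈ 1817.14.

1817 px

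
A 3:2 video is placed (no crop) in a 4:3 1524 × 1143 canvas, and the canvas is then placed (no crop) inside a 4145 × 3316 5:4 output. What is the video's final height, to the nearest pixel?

Inside the 1524×1143 canvas the video is width-limited at 1524.00 × 1016.00.
4:3 in 4145×3316: fills the width, so the intermediate becomes 4145.00 × 3108.75 — a scale of ×2.7198.
So the video's height is 1016.00 × 2.7198 ≈ 2763.33.

2763 px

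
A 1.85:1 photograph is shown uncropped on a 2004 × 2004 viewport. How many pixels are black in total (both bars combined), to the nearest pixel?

1845197 pixels

1.85:1 is wider than 1:1, so it spans the full width.
That makes the image 1083.2432 px tall (2004 / 1.850).
Black = 2004 − 1083.2432 = 920.7568 px.
Bar area = 920.7568 × 2004 ≈ 1845197 px.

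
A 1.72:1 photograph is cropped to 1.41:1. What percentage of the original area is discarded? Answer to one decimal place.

18.0%

1.41:1 is narrower than 1.72:1, so the crop keeps the full height and trims the width.
(1.410)/(1.720) ≈ 0.820 of the area survives, leaving 18.02% discarded.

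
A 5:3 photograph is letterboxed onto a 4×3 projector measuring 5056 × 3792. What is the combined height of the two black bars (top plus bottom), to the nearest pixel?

758 px

5:3 (1.667) > 4×3 (1.333), so the photograph fills the width.
Content height = 5056 × 3/5 ≈ 3033.60 px.
Black = 3792 − 3033.60 = 758.40 px.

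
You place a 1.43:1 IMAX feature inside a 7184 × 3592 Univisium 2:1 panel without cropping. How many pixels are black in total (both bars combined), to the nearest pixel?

7354404 pixels

1.43:1 IMAX (1.430) < Univisium 2:1 (2.000), so the feature fills the height.
The feature is 3592 × 1.430 ≈ 5136.5600 px wide.
7184 − 5136.5600 = 2047.4400 px of bars.
Across the 3592-px span: 2047.4400 × 3592 ≈ 7354404 px.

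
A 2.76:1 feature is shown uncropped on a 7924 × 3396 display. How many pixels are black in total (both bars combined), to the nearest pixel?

4159985 pixels

2.76:1 (2.760) > 21×9 (2.333), so the feature fills the width.
Content height = 7924 / 2.760 ≈ 2871.0145 px.
Leftover height: 3396 − 2871.0145 = 524.9855 px.
Bar area = 524.9855 × 7924 ≈ 4159985 px.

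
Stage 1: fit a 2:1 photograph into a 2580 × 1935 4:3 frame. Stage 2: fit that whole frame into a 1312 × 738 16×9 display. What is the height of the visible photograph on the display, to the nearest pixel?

2:1 in 2580×1935: fills the width, so the photograph is 2580.00 × 1290.00.
The 4:3 canvas is height-limited in 1312×738, giving 984.00 × 738.00; scale factor 0.3814.
The photograph scales with it: height 1290.00 × 0.3814 ≈ 492.00.

492 px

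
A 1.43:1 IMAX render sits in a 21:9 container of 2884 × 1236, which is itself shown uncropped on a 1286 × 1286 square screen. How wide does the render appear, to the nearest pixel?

788 px

Inside the 2884×1236 canvas the render is height-limited at 1767.48 × 1236.00.
Second fit — the 21:9 canvas into 1286×1286 spans the width: 1286.00 × 551.14 (×0.4459 from 2884×1236).
The render scales with it: width 1767.48 × 0.4459 ≈ 788.13.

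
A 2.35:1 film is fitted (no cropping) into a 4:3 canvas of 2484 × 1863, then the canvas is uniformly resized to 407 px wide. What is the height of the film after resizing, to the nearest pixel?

In the 2484×1863 frame the film fills the width: height = 2484 / 2.350 ≈ 1057.02 px.
Resizing to 407 px wide multiplies everything by 0.1638: 1057.02 → 173.19 px.

173 px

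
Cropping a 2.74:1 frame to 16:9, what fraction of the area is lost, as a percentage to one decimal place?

The height stays; only width is cut (since 16:9 is narrower than 2.74:1).
(1.778)/(2.740) ≈ 0.649 of the area survives, leaving 35.12% discarded.

35.1%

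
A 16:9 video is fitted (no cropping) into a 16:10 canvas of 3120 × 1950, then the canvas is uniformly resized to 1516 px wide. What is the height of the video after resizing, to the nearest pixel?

Fitted into 3120×1950, the video spans the width; its height is 3120 × 9/16 ≈ 1755.00 px.
Scaling 3120 → 1516 is ×0.4859, so the height becomes 1755.00 × 0.4859 ≈ 852.75 px.

853 px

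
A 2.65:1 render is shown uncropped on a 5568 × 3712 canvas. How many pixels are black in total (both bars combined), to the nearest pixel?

8969313 pixels

2.65:1 (2.650) > 3×2 (1.500), so the render fills the width.
Content height = 5568 / 2.650 ≈ 2101.1321 px.
Black = 3712 − 2101.1321 = 1610.8679 px.
Bar area = 1610.8679 × 5568 ≈ 8969313 px.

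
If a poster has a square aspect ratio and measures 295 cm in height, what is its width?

At square, 295 / 1 × 1 ≈ 295.

295 cm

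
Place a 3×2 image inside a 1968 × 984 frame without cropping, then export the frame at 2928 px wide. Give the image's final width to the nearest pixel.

2196 px

In the 1968×984 frame the image fills the height: width = 984 × 3/2 ≈ 1476.00 px.
The frame scales by 2928/1968 = 1.4878; 1476.00 × 1.4878 ≈ 2196.00 px.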